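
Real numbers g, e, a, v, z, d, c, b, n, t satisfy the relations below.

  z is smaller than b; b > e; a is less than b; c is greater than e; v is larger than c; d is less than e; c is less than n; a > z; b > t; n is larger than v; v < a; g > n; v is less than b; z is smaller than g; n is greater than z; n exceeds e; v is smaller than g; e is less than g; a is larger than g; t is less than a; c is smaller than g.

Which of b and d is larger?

b

d < e and e < c give d < c.
With c < v: d < e < c < v.
Then v < n extends the chain to n.
With n < g: d < e < c < v < n < g.
Then g < a extends the chain to a.
Then a < b extends the chain to b.
So d < b; b is the larger of the two.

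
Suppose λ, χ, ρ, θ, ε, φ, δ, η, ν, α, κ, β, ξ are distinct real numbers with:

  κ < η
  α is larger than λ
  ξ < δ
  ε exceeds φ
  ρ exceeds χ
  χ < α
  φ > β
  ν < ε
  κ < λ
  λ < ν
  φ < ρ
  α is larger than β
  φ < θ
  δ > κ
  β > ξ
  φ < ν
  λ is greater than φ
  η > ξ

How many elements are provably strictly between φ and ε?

2

Chaining upward from φ reaches: λ, α, ν, θ, ρ.
Chaining downward from ε reaches: ξ, β, κ, λ, ν.
Strictly between φ and ε are those in both lists: λ, ν — 2 elements.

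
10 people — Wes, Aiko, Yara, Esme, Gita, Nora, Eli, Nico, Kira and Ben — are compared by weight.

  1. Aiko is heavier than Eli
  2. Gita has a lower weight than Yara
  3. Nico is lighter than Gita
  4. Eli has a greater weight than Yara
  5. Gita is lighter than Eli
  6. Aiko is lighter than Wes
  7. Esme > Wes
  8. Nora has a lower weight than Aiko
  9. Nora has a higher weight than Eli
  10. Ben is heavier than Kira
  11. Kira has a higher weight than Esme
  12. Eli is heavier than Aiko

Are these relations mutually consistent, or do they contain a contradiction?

We have Aiko < Eli stated directly, yet also Eli < Nora < Aiko by chaining the others — so Eli < Aiko. Contradiction.

inconsistent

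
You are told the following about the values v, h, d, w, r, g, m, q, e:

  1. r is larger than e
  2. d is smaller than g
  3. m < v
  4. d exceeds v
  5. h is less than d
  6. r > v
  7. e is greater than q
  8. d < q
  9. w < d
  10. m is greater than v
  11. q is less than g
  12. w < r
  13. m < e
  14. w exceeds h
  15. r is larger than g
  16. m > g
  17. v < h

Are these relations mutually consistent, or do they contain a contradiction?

Chaining the given relations yields v < h < w < d < q < g < m, so v < m. But one relation states m < v. These cannot both hold.

inconsistent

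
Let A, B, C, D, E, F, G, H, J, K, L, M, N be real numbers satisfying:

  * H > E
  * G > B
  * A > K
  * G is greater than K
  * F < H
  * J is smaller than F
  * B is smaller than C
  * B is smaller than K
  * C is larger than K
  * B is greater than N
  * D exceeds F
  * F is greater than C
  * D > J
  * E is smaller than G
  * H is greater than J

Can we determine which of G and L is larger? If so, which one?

undetermined

Following every chain through G: below G we get N, E, B, K.
L is not reached, and no chain runs the other way from L to G.
So the given relations leave the order of G and L undetermined.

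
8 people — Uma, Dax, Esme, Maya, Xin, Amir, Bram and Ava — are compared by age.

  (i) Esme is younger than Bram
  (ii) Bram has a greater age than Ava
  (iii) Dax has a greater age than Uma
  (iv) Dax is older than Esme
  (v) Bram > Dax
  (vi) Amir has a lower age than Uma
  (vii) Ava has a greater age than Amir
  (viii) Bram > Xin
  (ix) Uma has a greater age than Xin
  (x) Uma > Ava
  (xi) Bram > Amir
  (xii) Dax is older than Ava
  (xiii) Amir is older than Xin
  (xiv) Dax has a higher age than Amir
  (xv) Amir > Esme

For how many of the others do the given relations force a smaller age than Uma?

The elements the relations force below Uma are Esme, Xin, Amir, Ava — no chain reaches any other.
That is 4.

4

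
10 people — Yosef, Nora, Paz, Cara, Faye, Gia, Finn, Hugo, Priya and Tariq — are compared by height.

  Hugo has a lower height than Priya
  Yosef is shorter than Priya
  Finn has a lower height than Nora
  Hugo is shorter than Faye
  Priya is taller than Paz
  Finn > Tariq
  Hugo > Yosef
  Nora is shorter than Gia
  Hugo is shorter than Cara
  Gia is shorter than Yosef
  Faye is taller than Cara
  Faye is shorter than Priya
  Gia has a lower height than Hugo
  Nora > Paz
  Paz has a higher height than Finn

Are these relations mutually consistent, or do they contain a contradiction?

consistent

Every relation is compatible with Tariq < Finn < Paz < Nora < Gia < Yosef < Hugo < Cara < Faye < Priya; the set is consistent.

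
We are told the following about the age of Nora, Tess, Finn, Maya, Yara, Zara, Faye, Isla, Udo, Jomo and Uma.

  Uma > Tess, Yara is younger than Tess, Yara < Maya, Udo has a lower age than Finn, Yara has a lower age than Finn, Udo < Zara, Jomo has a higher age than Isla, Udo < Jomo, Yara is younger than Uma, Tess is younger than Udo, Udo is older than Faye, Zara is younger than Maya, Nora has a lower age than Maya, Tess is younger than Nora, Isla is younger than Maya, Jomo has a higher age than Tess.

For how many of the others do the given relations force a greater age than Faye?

The elements the relations force above Faye are Udo, Finn, Zara, Jomo, Maya — no chain reaches any other.
That is 5.

5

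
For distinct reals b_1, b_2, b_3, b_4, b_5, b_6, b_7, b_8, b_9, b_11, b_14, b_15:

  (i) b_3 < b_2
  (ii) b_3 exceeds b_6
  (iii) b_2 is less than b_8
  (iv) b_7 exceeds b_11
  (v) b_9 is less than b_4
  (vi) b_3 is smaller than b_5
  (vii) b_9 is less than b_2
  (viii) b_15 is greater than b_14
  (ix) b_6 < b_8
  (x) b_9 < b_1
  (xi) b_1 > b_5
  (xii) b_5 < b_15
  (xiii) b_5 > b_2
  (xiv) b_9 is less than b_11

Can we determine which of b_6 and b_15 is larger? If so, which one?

b_15

b_6 < b_3 and b_3 < b_2 give b_6 < b_2.
Then b_2 < b_5 extends the chain to b_5.
With b_5 < b_15: b_6 < b_3 < b_2 < b_5 < b_15.
So b_15 is larger.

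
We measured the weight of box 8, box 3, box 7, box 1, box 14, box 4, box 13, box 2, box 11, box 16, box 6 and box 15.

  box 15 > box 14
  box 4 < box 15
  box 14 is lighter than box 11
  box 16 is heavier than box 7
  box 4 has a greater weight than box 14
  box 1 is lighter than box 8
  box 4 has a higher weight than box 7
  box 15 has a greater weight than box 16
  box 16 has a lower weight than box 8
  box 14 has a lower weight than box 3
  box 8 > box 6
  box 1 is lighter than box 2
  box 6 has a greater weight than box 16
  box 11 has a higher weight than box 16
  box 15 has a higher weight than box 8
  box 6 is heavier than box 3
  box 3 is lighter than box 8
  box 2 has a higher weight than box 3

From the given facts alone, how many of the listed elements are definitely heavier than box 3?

4

Directly above box 3: box 2, box 6, box 8.
One step further: box 15 (4 so far).
No other element is forced above box 3 by the given relations, so the count is 4.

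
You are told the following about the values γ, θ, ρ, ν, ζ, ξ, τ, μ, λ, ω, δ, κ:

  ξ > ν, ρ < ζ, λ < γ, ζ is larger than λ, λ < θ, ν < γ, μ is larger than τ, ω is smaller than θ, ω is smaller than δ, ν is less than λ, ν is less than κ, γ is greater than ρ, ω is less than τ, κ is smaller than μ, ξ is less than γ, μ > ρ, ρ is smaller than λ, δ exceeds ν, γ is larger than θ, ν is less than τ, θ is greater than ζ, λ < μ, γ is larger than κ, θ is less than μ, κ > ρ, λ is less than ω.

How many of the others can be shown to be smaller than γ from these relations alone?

From γ the given relations immediately reach ν, ρ, ξ, λ, κ, θ.
From those, ω, ζ — 8 in total.
No other element is forced below γ by the given relations, so the count is 8.

8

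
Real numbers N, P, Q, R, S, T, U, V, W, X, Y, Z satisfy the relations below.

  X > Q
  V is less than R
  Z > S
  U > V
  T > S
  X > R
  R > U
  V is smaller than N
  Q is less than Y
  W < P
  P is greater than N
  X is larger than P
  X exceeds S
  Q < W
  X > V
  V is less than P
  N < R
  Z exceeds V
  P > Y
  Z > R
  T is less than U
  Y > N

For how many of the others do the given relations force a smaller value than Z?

6

The elements the relations force below Z are S, V, T, N, U, R — no chain reaches any other.
That is 6.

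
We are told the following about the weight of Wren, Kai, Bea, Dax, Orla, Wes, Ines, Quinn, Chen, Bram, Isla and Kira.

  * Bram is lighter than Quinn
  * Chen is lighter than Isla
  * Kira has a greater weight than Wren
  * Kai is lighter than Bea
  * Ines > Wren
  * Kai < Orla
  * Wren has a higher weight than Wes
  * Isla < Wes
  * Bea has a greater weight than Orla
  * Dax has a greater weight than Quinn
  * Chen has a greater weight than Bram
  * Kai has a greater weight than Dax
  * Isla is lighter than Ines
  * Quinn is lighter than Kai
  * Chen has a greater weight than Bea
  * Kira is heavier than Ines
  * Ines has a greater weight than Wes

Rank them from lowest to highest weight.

Each adjacent pair is fixed by a given relation: Bram < Quinn; Quinn < Dax; Dax < Kai; Kai < Orla; Orla < Bea; Bea < Chen; Chen < Isla; Isla < Wes; Wes < Wren; Wren < Ines; Ines < Kira. Chaining them end to end gives the full order.

Bram < Quinn < Dax < Kai < Orla < Bea < Chen < Isla < Wes < Wren < Ines < Kira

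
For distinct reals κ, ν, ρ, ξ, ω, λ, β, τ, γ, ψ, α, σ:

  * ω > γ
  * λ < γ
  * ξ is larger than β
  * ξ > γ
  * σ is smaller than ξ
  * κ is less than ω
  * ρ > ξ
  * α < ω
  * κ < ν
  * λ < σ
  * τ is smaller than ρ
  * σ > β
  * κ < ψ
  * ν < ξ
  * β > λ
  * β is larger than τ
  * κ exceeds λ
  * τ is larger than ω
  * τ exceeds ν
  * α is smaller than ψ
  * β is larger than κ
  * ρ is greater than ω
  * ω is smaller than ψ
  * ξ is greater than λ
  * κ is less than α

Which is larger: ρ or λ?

ρ

Chaining the given relations: λ < κ < α < ω < τ < β < σ < ξ < ρ.
So λ < ρ; ρ is the larger of the two.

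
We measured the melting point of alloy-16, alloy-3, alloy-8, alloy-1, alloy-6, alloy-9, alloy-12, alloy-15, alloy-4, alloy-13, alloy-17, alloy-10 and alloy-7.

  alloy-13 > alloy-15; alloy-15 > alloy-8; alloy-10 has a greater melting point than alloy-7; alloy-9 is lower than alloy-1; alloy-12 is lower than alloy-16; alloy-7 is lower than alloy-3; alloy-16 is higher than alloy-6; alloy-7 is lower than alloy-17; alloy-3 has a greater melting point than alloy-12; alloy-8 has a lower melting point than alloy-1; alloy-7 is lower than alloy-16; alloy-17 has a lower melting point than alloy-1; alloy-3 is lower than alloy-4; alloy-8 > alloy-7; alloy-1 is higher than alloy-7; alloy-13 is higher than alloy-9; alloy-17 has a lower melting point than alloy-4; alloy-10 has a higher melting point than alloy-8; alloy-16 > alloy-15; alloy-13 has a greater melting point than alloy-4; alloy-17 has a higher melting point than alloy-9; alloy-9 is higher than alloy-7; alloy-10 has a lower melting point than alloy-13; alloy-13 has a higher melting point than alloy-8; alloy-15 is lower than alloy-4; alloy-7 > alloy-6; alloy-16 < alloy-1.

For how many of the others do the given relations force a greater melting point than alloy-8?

From alloy-8 the given relations immediately reach alloy-15, alloy-10, alloy-1, alloy-13.
From those, alloy-16, alloy-4 — 6 in total.
No other element is forced above alloy-8 by the given relations, so the count is 6.

6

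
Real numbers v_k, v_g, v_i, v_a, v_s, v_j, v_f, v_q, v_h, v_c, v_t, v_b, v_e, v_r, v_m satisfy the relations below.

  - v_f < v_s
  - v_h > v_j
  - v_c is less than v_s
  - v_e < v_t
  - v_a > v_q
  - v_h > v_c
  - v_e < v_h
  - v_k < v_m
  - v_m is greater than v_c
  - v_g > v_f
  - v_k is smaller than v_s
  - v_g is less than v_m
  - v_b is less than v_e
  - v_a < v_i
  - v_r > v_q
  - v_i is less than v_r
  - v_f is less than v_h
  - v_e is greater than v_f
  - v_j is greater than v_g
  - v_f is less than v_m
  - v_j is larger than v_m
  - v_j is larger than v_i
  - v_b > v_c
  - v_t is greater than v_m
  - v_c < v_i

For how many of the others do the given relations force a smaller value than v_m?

The elements the relations force below v_m are v_k, v_c, v_f, v_g — no chain reaches any other.
That is 4.

4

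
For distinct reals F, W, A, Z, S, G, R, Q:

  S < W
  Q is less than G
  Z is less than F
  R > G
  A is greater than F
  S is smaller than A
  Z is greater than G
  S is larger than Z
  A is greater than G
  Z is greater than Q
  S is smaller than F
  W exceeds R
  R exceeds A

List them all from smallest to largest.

Nothing is placed below Q, so it is least; from there Q < G; G < Z; Z < S; S < F; F < A; A < R; R < W, each given directly.

Q < G < Z < S < F < A < R < W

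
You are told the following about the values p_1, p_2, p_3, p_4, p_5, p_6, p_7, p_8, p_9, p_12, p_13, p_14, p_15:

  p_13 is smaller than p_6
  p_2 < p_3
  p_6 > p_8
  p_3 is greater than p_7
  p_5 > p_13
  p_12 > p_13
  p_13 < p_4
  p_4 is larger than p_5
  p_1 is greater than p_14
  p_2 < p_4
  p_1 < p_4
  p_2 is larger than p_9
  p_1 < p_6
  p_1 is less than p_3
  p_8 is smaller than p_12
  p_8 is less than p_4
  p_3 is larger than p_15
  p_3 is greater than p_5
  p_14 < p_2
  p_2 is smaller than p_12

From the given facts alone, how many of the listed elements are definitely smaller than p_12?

From p_12 the given relations immediately reach p_13, p_2, p_8.
From those, p_9, p_14 — 5 in total.
Nothing else is reachable below p_12; 5 in all.

5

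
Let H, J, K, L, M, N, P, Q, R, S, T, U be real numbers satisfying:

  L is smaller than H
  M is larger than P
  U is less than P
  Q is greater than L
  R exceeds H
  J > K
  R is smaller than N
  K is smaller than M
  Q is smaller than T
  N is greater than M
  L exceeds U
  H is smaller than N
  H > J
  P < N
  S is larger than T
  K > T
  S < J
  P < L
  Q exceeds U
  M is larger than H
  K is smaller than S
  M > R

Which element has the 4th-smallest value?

Q

The consecutive relations fix a unique order: U < P < L < Q < T < K < S < J < H < R < M < N.
Counting 4 from the smallest end gives Q.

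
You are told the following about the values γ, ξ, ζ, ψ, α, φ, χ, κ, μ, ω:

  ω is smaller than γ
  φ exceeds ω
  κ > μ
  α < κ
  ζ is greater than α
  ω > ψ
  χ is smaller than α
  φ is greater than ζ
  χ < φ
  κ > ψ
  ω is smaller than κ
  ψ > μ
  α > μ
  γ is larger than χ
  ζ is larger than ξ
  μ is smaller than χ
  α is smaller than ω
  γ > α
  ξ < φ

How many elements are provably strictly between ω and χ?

The relations place χ below ω. An element lies strictly between them when it is forced above χ and also forced below ω.
Above χ: {α, ζ, γ, κ, φ}. Below ω: {μ, ψ, α}.
Intersection: {α} — 1.

1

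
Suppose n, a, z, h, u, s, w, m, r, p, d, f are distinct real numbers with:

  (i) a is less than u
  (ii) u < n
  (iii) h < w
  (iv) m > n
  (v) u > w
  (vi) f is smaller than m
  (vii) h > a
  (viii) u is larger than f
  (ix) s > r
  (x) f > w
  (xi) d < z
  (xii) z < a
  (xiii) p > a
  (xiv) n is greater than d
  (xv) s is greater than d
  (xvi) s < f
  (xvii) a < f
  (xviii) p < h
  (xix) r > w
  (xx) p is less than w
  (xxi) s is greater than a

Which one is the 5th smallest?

Piecing the relations together gives one ordering: d < z < a < p < h < w < r < s < f < u < n < m.
The 5th smallest is h.

h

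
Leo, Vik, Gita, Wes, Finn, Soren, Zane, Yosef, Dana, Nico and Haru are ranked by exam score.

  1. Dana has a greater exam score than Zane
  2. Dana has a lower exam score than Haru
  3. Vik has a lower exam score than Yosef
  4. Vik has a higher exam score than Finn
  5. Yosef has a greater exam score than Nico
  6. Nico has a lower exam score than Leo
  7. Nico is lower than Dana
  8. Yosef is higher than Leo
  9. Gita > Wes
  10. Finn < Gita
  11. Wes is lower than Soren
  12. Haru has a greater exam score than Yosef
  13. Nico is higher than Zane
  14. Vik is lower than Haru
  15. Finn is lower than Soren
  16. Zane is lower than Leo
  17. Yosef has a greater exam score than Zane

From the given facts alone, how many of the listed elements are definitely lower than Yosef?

5

From Yosef the given relations immediately reach Zane, Nico, Leo, Vik.
From those, Finn — 5 in total.
No other element is forced below Yosef by the given relations, so the count is 5.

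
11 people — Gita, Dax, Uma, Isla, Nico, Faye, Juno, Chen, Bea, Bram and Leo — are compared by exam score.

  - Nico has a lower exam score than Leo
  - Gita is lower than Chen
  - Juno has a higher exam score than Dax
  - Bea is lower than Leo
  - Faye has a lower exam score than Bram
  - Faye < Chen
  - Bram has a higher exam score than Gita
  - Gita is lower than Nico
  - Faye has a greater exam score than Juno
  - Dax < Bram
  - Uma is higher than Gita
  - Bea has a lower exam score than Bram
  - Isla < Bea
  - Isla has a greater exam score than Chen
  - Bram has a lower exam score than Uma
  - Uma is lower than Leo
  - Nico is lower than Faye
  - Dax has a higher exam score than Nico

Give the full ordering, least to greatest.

Nothing is placed below Gita, so it is least; from there Gita < Nico; Nico < Dax; Dax < Juno; Juno < Faye; Faye < Chen; Chen < Isla; Isla < Bea; Bea < Bram; Bram < Uma; Uma < Leo, each given directly.

Gita < Nico < Dax < Juno < Faye < Chen < Isla < Bea < Bram < Uma < Leo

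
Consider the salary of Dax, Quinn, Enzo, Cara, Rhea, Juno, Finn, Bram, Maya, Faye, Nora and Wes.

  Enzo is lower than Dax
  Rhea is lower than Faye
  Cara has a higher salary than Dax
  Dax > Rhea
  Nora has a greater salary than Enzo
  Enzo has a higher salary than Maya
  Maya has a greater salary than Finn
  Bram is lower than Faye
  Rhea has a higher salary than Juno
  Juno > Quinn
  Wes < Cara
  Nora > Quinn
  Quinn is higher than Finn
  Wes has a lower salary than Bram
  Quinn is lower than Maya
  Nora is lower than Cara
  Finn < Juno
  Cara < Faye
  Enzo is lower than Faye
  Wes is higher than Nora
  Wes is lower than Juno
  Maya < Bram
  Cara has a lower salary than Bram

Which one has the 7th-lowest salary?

Chaining the given pairs: Finn < Quinn < Maya < Enzo < Nora < Wes < Juno < Rhea < Dax < Cara < Bram < Faye.
The 7th smallest is Juno.

Juno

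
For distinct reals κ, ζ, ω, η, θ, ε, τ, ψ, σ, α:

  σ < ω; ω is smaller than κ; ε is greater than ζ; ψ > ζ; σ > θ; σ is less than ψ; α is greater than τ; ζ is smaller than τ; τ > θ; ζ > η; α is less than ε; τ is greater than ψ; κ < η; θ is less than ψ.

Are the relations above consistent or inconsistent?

consistent

The single ordering θ < σ < ω < κ < η < ζ < ψ < τ < α < ε satisfies every listed relation, so no contradiction arises.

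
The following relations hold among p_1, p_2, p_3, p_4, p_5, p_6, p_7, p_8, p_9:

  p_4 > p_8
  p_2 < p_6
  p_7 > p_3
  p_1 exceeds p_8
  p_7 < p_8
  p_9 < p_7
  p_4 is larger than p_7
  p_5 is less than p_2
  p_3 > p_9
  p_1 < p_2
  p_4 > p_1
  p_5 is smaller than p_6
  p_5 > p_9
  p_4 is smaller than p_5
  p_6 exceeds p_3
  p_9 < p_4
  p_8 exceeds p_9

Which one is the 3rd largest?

p_5

Piecing the relations together gives one ordering: p_9 < p_3 < p_7 < p_8 < p_1 < p_4 < p_5 < p_2 < p_6.
The 3rd largest is p_5.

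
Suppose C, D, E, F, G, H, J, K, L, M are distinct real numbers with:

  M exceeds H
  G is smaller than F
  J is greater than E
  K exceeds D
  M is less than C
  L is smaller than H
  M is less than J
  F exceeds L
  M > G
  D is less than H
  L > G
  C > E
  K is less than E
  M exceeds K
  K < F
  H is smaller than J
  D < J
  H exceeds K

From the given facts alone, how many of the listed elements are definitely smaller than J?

7

Directly below J: D, E, H, M.
One step further: G, L, K (7 so far).
No other element is forced below J by the given relations, so the count is 7.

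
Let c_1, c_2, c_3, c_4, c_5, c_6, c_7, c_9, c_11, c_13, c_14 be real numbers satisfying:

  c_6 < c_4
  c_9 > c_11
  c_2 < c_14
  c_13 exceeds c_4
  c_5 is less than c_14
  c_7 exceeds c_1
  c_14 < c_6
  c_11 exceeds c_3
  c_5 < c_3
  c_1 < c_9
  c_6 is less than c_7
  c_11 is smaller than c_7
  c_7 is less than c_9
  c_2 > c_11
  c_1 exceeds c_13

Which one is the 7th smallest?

c_4

The consecutive relations fix a unique order: c_5 < c_3 < c_11 < c_2 < c_14 < c_6 < c_4 < c_13 < c_1 < c_7 < c_9.
Counting 7 from the smallest end gives c_4.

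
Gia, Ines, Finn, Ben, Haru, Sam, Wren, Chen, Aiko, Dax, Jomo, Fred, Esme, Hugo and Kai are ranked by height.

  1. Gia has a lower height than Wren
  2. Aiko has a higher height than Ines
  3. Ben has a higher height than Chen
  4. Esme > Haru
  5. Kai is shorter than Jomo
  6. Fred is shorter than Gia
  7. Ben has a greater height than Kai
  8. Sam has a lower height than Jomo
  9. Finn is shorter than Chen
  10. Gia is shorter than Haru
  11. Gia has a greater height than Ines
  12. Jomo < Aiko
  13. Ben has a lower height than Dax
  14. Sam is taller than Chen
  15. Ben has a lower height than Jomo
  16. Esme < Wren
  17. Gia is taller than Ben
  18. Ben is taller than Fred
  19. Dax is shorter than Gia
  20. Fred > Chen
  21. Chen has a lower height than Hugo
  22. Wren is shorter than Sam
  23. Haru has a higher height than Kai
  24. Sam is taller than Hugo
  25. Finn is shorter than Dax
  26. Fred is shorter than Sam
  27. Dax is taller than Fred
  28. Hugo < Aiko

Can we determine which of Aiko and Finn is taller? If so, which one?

Finn < Chen and Chen < Fred give Finn < Fred.
Then Fred < Ben extends the chain to Ben.
With Ben < Dax: Finn < Chen < Fred < Ben < Dax.
With Dax < Gia: Finn < Chen < Fred < Ben < Dax < Gia.
Then Gia < Haru extends the chain to Haru.
With Haru < Esme: Finn < Chen < Fred < Ben < Dax < Gia < Haru < Esme.
Then Esme < Wren extends the chain to Wren.
Then Wren < Sam extends the chain to Sam.
With Sam < Jomo: Finn < Chen < Fred < Ben < Dax < Gia < Haru < Esme < Wren < Sam < Jomo.
With Jomo < Aiko: Finn < Chen < Fred < Ben < Dax < Gia < Haru < Esme < Wren < Sam < Jomo < Aiko.
So Aiko is taller.

Aiko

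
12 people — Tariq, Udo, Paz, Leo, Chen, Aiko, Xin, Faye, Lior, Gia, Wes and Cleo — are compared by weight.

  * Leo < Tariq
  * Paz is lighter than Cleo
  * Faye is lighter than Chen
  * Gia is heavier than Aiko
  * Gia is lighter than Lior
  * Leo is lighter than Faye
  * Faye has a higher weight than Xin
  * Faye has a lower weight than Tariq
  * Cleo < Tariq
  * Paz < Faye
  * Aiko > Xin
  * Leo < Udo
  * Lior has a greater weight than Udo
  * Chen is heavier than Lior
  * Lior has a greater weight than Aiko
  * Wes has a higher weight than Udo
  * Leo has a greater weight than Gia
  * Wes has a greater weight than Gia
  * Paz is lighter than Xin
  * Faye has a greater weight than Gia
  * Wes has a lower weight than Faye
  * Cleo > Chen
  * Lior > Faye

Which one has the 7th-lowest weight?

Chaining the given pairs: Paz < Xin < Aiko < Gia < Leo < Udo < Wes < Faye < Lior < Chen < Cleo < Tariq.
Counting 7 from the smallest end gives Wes.

Wes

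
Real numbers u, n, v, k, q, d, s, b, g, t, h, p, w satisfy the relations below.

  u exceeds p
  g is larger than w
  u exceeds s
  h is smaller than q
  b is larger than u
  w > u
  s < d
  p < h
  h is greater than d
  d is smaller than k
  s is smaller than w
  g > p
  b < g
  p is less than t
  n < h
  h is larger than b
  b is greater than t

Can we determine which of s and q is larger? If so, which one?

s < u and u < b give s < b.
Then b < h extends the chain to h.
Then h < q extends the chain to q.
So q is larger.

q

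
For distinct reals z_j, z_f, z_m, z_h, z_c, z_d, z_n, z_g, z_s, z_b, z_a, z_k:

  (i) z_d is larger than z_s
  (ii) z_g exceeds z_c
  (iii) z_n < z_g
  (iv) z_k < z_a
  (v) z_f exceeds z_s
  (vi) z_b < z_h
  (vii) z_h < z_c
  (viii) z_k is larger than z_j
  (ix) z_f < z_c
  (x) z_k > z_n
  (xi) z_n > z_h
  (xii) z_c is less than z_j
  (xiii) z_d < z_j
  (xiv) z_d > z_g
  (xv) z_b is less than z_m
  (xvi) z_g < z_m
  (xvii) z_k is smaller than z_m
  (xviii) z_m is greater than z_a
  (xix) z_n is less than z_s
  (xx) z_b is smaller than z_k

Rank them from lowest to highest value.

The consecutive links are each given: z_b < z_h; z_h < z_n; z_n < z_s; z_s < z_f; z_f < z_c; z_c < z_g; z_g < z_d; z_d < z_j; z_j < z_k; z_k < z_a; z_a < z_m.

z_b < z_h < z_n < z_s < z_f < z_c < z_g < z_d < z_j < z_k < z_a < z_m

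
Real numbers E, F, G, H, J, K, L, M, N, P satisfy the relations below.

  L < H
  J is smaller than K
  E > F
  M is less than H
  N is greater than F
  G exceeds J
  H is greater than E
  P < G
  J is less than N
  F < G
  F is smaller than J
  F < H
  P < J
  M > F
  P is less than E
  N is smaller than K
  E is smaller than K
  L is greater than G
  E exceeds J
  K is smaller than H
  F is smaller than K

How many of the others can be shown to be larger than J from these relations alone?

6

From J the given relations immediately reach E, N, K, G.
From those, L, H — 6 in total.
No other element is forced above J by the given relations, so the count is 6.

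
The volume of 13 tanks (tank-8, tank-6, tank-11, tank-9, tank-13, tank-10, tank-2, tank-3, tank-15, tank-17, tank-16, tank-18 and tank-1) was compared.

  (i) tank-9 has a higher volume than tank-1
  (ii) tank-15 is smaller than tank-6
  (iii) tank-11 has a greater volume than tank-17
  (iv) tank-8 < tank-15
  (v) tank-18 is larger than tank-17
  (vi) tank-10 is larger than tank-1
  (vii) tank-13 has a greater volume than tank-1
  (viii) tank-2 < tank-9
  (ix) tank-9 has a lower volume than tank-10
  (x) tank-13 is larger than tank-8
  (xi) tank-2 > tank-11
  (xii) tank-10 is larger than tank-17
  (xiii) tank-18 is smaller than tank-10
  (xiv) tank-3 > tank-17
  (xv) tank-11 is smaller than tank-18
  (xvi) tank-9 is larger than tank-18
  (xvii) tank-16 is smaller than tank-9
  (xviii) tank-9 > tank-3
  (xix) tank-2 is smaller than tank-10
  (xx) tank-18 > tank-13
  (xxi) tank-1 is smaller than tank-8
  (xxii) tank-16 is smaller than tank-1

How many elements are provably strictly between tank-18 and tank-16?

Chaining upward from tank-16 reaches: tank-1, tank-8, tank-13, tank-15, tank-6, tank-9, tank-10.
Chaining downward from tank-18 reaches: tank-17, tank-11, tank-1, tank-8, tank-13.
Strictly between tank-16 and tank-18 are those in both lists: tank-1, tank-8, tank-13 — 3 elements.

3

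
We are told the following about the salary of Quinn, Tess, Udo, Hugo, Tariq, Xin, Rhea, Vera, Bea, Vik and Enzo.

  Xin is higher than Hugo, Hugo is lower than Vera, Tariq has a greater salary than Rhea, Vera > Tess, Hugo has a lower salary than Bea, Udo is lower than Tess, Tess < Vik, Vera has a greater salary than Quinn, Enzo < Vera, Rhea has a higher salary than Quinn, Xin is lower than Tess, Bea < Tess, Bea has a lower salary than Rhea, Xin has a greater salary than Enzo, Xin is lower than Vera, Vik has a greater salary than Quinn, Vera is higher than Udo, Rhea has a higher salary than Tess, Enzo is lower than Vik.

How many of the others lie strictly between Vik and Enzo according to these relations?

2

Chaining upward from Enzo reaches: Xin, Tess, Rhea, Tariq, Vera.
Chaining downward from Vik reaches: Udo, Hugo, Bea, Xin, Quinn, Tess.
Strictly between Enzo and Vik are those in both lists: Xin, Tess — 2 elements.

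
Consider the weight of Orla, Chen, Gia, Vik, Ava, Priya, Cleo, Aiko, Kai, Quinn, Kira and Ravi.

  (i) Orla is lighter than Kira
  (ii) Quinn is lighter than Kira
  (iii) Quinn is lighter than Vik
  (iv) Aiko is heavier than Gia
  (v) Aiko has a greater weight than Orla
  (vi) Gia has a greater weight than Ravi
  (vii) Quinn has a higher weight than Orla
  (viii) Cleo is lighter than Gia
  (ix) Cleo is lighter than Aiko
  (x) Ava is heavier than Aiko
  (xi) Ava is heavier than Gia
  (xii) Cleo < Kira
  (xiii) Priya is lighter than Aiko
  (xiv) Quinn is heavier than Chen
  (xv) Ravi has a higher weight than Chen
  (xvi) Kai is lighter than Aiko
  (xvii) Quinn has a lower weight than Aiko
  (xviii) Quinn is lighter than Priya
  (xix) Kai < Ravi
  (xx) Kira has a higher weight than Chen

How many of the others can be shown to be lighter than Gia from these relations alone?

From Gia the given relations immediately reach Cleo, Ravi.
From those, Kai, Chen — 4 in total.
Nothing else is reachable below Gia; 4 in all.

4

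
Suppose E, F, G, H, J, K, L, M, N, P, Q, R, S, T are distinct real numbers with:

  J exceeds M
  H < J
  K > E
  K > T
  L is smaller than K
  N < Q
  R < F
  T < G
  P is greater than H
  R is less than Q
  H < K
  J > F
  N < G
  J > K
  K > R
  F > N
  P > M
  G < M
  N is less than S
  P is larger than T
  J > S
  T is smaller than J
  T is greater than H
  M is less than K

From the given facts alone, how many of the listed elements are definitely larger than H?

6

Directly above H: T, K, J, P.
One step further: G (5 so far).
One step further: M (6 so far).
Nothing else is reachable above H; 6 in all.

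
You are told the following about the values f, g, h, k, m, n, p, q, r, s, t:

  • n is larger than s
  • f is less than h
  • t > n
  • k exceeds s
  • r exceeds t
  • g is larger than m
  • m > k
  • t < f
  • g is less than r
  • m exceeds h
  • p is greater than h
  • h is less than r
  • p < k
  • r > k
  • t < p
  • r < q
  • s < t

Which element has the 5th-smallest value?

Piecing the relations together gives one ordering: s < n < t < f < h < p < k < m < g < r < q.
Counting 5 from the smallest end gives h.

h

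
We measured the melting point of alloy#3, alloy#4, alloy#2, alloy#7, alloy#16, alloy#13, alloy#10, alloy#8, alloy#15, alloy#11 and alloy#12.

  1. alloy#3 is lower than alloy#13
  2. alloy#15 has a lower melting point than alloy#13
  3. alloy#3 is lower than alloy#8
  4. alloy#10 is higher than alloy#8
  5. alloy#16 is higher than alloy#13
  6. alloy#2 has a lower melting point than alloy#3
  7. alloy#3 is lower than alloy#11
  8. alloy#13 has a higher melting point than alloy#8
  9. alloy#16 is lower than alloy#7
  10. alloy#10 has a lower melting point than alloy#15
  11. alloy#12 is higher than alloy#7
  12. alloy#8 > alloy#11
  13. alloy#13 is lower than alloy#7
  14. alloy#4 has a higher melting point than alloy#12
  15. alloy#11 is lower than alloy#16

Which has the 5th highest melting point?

The consecutive relations fix a unique order: alloy#2 < alloy#3 < alloy#11 < alloy#8 < alloy#10 < alloy#15 < alloy#13 < alloy#16 < alloy#7 < alloy#12 < alloy#4.
Counting 5 from the largest end gives alloy#13.

alloy#13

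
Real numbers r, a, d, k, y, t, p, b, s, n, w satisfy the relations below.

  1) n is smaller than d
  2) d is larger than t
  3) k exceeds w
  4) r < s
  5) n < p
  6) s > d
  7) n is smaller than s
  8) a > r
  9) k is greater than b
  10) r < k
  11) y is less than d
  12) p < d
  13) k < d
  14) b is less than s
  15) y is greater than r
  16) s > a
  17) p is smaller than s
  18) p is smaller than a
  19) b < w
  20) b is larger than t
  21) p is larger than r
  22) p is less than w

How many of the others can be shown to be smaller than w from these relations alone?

The elements the relations force below w are r, n, t, b, p — no chain reaches any other.
That is 5.

5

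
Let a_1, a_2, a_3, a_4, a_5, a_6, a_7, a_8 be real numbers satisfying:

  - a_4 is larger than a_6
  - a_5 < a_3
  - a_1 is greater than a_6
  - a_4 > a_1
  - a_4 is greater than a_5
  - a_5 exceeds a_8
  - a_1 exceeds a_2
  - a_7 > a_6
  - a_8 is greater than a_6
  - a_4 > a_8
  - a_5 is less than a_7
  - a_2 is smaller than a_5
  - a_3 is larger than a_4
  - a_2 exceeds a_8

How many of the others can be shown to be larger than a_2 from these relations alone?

5

The elements the relations force above a_2 are a_5, a_7, a_1, a_4, a_3 — no chain reaches any other.
That is 5.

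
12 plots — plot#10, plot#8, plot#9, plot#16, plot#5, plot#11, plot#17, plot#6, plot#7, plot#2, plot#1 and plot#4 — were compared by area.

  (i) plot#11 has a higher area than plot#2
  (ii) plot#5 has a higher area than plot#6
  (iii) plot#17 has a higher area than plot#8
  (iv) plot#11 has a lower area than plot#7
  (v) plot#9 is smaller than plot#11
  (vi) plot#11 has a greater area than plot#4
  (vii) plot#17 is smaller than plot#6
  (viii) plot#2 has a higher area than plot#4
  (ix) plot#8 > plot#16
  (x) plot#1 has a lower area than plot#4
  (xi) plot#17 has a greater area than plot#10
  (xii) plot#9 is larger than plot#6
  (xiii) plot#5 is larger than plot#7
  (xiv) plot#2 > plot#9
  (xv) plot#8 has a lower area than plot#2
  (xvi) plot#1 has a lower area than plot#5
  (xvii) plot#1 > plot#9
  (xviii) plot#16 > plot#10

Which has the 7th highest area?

Piecing the relations together gives one ordering: plot#10 < plot#16 < plot#8 < plot#17 < plot#6 < plot#9 < plot#1 < plot#4 < plot#2 < plot#11 < plot#7 < plot#5.
The 7th largest is plot#9.

plot#9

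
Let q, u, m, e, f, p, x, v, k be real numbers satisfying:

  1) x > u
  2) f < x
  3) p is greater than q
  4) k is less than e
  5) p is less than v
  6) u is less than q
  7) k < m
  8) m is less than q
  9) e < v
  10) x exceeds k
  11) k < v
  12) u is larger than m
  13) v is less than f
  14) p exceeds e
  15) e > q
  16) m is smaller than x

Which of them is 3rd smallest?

The consecutive relations fix a unique order: k < m < u < q < e < p < v < f < x.
The 3rd smallest is u.

u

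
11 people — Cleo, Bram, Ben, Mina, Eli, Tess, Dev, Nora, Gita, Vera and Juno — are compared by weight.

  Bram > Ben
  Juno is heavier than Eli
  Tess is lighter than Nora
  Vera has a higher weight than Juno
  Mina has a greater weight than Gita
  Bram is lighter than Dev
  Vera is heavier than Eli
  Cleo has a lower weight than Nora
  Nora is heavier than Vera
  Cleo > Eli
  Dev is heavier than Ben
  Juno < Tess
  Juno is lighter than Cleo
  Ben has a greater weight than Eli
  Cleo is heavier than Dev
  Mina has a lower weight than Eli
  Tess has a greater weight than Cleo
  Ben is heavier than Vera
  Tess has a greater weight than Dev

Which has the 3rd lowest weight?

Eli

Chaining the given pairs: Gita < Mina < Eli < Juno < Vera < Ben < Bram < Dev < Cleo < Tess < Nora.
Counting 3 from the smallest end gives Eli.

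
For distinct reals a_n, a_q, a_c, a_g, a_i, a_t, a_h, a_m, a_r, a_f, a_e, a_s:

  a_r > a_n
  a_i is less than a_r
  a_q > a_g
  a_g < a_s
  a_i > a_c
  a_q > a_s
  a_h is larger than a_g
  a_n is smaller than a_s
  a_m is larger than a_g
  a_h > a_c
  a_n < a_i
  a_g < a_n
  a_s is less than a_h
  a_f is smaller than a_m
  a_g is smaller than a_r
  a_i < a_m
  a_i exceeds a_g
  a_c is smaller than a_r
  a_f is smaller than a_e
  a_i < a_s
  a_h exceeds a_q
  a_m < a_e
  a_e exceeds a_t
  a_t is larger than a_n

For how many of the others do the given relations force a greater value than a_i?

The elements the relations force above a_i are a_m, a_s, a_q, a_h, a_r, a_e — no chain reaches any other.
That is 6.

6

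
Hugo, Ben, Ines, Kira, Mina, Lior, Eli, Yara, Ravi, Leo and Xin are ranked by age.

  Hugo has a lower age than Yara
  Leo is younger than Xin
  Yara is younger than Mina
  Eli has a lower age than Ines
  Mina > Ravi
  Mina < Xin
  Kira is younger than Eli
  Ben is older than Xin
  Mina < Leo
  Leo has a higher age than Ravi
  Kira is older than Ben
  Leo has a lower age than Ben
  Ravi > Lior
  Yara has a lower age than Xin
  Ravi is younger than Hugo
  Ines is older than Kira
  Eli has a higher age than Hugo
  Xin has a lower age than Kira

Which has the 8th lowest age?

Ben

The consecutive relations fix a unique order: Lior < Ravi < Hugo < Yara < Mina < Leo < Xin < Ben < Kira < Eli < Ines.
Counting 8 from the smallest end gives Ben.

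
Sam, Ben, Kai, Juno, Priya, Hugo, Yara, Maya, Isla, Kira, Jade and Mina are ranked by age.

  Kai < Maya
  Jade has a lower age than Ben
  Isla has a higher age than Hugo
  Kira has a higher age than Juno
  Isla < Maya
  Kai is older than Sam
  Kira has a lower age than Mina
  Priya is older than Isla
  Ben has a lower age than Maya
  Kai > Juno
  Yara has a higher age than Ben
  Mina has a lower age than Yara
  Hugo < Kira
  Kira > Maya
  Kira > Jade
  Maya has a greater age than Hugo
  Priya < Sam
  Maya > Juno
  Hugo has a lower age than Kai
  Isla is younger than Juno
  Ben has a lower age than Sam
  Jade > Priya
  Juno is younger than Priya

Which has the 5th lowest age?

Piecing the relations together gives one ordering: Hugo < Isla < Juno < Priya < Jade < Ben < Sam < Kai < Maya < Kira < Mina < Yara.
Counting 5 from the smallest end gives Jade.

Jade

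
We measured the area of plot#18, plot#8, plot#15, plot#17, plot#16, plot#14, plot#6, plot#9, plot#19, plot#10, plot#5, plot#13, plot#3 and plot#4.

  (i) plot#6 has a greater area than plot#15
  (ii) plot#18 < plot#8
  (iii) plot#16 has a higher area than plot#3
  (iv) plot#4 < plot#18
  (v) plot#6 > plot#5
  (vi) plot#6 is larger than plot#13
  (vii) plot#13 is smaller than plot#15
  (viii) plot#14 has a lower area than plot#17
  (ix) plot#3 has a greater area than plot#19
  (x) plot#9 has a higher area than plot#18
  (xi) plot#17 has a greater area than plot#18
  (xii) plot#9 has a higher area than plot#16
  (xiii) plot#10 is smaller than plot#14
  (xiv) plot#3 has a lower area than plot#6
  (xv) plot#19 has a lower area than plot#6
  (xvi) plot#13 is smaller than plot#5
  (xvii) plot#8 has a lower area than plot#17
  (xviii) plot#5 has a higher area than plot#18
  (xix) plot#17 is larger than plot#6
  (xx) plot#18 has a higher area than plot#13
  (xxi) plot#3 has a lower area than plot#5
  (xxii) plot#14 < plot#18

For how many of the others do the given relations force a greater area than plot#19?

Directly above plot#19: plot#3, plot#6.
One step further: plot#16, plot#5, plot#17 (5 so far).
One step further: plot#9 (6 so far).
No other element is forced above plot#19 by the given relations, so the count is 6.

6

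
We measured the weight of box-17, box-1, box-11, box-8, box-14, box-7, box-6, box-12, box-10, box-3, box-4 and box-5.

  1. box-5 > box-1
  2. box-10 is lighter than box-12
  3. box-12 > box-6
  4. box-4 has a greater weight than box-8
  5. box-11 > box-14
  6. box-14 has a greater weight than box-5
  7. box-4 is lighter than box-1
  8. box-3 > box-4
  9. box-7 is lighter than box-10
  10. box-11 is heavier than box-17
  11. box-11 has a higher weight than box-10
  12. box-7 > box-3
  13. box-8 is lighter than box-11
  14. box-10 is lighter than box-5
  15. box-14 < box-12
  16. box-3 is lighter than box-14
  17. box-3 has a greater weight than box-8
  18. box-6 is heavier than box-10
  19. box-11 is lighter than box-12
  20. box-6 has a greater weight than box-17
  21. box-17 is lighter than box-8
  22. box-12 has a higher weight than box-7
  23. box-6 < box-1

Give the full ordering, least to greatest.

box-17 < box-8 < box-4 < box-3 < box-7 < box-10 < box-6 < box-1 < box-5 < box-14 < box-11 < box-12

The consecutive links are each given: box-17 < box-8; box-8 < box-4; box-4 < box-3; box-3 < box-7; box-7 < box-10; box-10 < box-6; box-6 < box-1; box-1 < box-5; box-5 < box-14; box-14 < box-11; box-11 < box-12.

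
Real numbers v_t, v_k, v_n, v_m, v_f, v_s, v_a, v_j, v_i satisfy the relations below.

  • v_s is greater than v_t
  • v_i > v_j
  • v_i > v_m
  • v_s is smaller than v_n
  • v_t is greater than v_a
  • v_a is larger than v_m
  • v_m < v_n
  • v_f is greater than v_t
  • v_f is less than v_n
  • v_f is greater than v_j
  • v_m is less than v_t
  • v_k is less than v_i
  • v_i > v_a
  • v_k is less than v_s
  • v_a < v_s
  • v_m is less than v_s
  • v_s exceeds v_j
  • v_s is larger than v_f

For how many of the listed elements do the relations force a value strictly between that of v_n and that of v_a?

3

Chaining upward from v_a reaches: v_t, v_f, v_s, v_i.
Chaining downward from v_n reaches: v_m, v_k, v_t, v_j, v_f, v_s.
Strictly between v_a and v_n are those in both lists: v_t, v_f, v_s — 3 elements.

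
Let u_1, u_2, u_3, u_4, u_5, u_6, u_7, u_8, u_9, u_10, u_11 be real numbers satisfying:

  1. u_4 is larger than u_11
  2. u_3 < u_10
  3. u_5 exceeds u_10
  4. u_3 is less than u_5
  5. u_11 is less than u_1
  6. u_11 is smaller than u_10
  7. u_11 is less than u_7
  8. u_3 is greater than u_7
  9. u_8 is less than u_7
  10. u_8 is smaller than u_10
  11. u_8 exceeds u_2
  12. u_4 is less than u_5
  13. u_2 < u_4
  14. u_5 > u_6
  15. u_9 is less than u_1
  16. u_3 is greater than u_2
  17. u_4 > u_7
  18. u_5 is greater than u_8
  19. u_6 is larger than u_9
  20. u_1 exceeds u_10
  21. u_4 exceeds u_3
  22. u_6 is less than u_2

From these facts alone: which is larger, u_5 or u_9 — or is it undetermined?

u_5

Following the relations from u_9: u_9 < u_6 < u_2 < u_8 < u_7 < u_4 < u_5.
So u_5 is larger.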